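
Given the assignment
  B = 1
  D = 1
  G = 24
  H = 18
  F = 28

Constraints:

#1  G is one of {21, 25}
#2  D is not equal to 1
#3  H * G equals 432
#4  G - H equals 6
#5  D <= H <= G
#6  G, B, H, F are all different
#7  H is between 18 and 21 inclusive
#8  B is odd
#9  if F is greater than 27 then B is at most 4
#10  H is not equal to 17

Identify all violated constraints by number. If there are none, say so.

#1 G = 24 is not in {21, 25}  FAIL
#2 D = 1, but 1 is required to differ  FAIL
#3 H * G = 18 * 24 = 432  OK
#4 G - H = 24 - 18 = 6  OK
#5 values 1 <= 18 <= 24  OK
#6 values 24, 1, 18, 28 are pairwise distinct  OK
#7 H = 18 lies in [18, 21]  OK
#8 B = 1 is odd  OK
#9 F = 28 > 27, so we need B ≤ 4; B = 1 ≤ 4  OK
#10 H = 18, and 18 ≠ 17  OK

Constraints 1, 2 do not hold.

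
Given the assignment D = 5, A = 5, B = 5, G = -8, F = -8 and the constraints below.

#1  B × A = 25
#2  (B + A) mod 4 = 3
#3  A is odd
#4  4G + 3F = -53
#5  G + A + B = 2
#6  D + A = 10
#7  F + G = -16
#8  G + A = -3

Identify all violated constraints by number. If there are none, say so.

No — constraints 2 and 4 are not satisfied.

#1 B × A = 5 × 5 = 25 — OK.
#2 B + A = 10; 10 mod 4 = 2, not 3 — violated.
#3 A = 5 is odd — OK.
#4 4G + 3F = 4(-8) + 3(-8) = -56, not -53 — violated.
#5 G + A + B = -8 + 5 + 5 = 2 — OK.
#6 D + A = 5 + 5 = 10 — OK.
#7 F + G = -8 + (-8) = -16 — OK.
#8 G + A = -8 + 5 = -3 — OK.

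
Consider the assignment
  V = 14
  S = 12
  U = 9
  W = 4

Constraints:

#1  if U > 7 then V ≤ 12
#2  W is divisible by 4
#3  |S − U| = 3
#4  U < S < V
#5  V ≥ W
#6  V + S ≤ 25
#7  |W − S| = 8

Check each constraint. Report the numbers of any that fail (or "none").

#1 U = 9 > 7, so we need V ≤ 12; but V = 14 > 12  no
#2 4 / 4 = 1, so 4 divides 4  yes
#3 |12 − 9| = 3  yes
#4 values 9 < 12 < 14  yes
#5 V = 14, W = 4; 14 ≥ 4  yes
#6 V + S = 14 + 12 = 26; 26 > 25, bound 25 not met  no
#7 |4 − 12| = 8  yes

No — constraints 1 and 6 are not satisfied.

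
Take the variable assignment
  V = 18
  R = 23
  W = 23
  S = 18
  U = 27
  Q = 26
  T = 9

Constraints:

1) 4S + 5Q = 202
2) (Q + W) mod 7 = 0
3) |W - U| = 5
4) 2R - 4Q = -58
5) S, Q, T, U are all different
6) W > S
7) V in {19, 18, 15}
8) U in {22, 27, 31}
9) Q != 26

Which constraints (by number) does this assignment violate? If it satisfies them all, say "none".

1) 4S + 5Q = 4(18) + 5(26) = 202  true
2) Q + W = 49; 49 mod 7 = 0  true
3) |23 - 27| = 4, not 5  false
4) 2R - 4Q = 2(23) - 4(26) = -58  true
5) values 18, 26, 9, 27 are pairwise distinct  true
6) W = 23, S = 18; 23 > 18  true
7) V = 18 is in {19, 18, 15}  true
8) U = 27 is in {22, 27, 31}  true
9) Q = 26, but 26 is required to differ  false

Constraints 3, 9 do not hold.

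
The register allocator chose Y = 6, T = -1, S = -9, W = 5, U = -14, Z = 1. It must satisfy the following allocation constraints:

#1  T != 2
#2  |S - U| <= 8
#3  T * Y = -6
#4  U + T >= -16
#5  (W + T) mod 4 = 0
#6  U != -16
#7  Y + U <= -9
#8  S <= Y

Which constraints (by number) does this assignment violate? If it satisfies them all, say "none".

Constraint 7 does not hold.

#1 T = -1, and -1 ≠ 2  true
#2 |-9 - (-14)| = 5; 5 ≤ 8  true
#3 T * Y = -1 * 6 = -6  true
#4 U + T = -14 + (-1) = -15; -15 ≥ -16  true
#5 W + T = 4; 4 mod 4 = 0  true
#6 U = -14, and -14 ≠ -16  true
#7 Y + U = 6 + (-14) = -8; -8 > -9, bound -9 not met  false
#8 S = -9, Y = 6; -9 ≤ 6  true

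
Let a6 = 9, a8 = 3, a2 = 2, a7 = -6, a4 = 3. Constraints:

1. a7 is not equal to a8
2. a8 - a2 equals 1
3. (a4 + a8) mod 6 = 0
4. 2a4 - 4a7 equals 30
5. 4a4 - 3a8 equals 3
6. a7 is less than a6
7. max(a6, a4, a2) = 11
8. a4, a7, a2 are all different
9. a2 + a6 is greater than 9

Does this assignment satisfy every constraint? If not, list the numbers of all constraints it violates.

Violated: 7.

1. a7 = -6, a8 = 3; distinct — holds.
2. a8 - a2 = 3 - 2 = 1 — holds.
3. a4 + a8 = 6; 6 mod 6 = 0 — holds.
4. 2a4 - 4a7 = 2(3) - 4(-6) = 30 — holds.
5. 4a4 - 3a8 = 4(3) - 3(3) = 3 — holds.
6. a7 = -6, a6 = 9; -6 < 9 — holds.
7. max(9, 3, 2) = 9, not 11 — fails.
8. values 3, -6, 2 are pairwise distinct — holds.
9. a2 + a6 = 2 + 9 = 11; 11 > 9 — holds.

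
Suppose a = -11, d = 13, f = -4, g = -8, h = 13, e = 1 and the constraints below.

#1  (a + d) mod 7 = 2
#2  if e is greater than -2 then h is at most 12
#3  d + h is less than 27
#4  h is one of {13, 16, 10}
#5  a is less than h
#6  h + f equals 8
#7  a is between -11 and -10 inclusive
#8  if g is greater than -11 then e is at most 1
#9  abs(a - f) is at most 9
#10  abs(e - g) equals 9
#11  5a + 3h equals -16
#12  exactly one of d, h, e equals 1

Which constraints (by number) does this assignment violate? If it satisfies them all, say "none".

#1 a + d = 2; 2 mod 7 = 2  holds
#2 e = 1 > -2, so we need h ≤ 12; but h = 13 > 12  fails
#3 d + h = 13 + 13 = 26; 26 < 27  holds
#4 h = 13 is in {13, 16, 10}  holds
#5 a = -11, h = 13; -11 < 13  holds
#6 h + f = 13 + (-4) = 9, not 8  fails
#7 a = -11 lies in [-11, -10]  holds
#8 g = -8 > -11, so we need e ≤ 1; e = 1 ≤ 1  holds
#9 abs(-11 - (-4)) = 7; 7 ≤ 9  holds
#10 abs(1 - (-8)) = 9  holds
#11 5a + 3h = 5(-11) + 3(13) = -16  holds
#12 d=13, h=13, e=1; 1 of them equals 1  holds

No — constraints 2 and 6 are not satisfied.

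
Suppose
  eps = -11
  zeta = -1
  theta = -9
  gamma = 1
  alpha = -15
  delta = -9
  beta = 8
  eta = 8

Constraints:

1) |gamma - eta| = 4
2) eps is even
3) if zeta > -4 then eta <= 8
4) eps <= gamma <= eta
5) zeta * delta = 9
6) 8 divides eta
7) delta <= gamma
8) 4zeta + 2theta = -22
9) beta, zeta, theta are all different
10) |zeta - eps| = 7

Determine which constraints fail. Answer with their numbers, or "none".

No — constraints 1, 2, 10 are not satisfied.

1) |1 - 8| = 7, not 4 — violated.
2) eps = -11 is odd — violated.
3) zeta = -1 > -4, so we need eta ≤ 8; eta = 8 ≤ 8 — OK.
4) values -11 <= 1 <= 8 — OK.
5) zeta * delta = -1 * (-9) = 9 — OK.
6) 8 / 8 = 1, so 8 divides 8 — OK.
7) delta = -9, gamma = 1; -9 ≤ 1 — OK.
8) 4zeta + 2theta = 4(-1) + 2(-9) = -22 — OK.
9) values 8, -1, -9 are pairwise distinct — OK.
10) |-1 - (-11)| = 10, not 7 — violated.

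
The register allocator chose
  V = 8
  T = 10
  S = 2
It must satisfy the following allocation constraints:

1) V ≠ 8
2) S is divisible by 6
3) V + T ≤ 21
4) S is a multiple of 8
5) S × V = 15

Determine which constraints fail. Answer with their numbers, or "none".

No — constraints 1, 2, 4, and 5 are not satisfied.

1) V = 8, but 8 is required to differ  ✘
2) 2 = 6×0 + 2, so 6 does not divide 2  ✘
3) V + T = 8 + 10 = 18; 18 ≤ 21  ✔
4) 2 = 8×0 + 2, so 8 does not divide 2  ✘
5) S × V = 2 × 8 = 16, not 15  ✘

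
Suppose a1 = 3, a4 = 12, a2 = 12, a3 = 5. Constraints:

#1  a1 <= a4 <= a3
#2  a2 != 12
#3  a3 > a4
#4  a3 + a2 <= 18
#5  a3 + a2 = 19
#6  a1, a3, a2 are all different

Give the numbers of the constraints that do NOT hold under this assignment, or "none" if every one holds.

#1 values 3, 12, 5; a4 = 12 is not <= a3 = 5 — fails.
#2 a2 = 12, but 12 is required to differ — fails.
#3 a3 = 5, a4 = 12; 5 ≤ 12 (want >) — fails.
#4 a3 + a2 = 5 + 12 = 17; 17 ≤ 18 — holds.
#5 a3 + a2 = 5 + 12 = 17, not 19 — fails.
#6 values 3, 5, 12 are pairwise distinct — holds.

Constraints 1, 2, 3, 5 do not hold.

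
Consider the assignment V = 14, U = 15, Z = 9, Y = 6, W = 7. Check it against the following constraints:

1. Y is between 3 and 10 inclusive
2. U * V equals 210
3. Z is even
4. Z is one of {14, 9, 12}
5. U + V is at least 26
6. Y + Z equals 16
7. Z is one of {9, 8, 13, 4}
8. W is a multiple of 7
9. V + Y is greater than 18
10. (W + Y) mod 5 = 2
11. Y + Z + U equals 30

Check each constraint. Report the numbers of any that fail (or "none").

Constraints 3, 6, 10 are violated.

1. Y = 6 lies in [3, 10]  OK
2. U * V = 15 * 14 = 210  OK
3. Z = 9 is odd  FAIL
4. Z = 9 is in {14, 9, 12}  OK
5. U + V = 15 + 14 = 29; 29 ≥ 26  OK
6. Y + Z = 6 + 9 = 15, not 16  FAIL
7. Z = 9 is in {9, 8, 13, 4}  OK
8. 7 / 7 = 1, so 7 divides 7  OK
9. V + Y = 14 + 6 = 20; 20 > 18  OK
10. W + Y = 13; 13 mod 5 = 3, not 2  FAIL
11. Y + Z + U = 6 + 9 + 15 = 30  OK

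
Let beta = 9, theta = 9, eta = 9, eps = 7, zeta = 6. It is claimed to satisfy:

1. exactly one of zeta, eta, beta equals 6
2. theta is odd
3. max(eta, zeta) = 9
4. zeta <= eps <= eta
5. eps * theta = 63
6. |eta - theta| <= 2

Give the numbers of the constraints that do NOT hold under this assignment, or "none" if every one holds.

No violations.

1. zeta=6, eta=9, beta=9; 1 of them equals 6  yes
2. theta = 9 is odd  yes
3. max(9, 6) = 9  yes
4. values 6 <= 7 <= 9  yes
5. eps * theta = 7 * 9 = 63  yes
6. |9 - 9| = 0; 0 ≤ 2  yes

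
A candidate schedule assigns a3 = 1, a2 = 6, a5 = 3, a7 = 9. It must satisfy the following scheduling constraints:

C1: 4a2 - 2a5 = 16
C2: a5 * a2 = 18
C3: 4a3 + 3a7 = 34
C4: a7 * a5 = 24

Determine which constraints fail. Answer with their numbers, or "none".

Violated: 1, 3, 4.

C1: 4a2 - 2a5 = 4(6) - 2(3) = 18, not 16  FAIL
C2: a5 * a2 = 3 * 6 = 18  OK
C3: 4a3 + 3a7 = 4(1) + 3(9) = 31, not 34  FAIL
C4: a7 * a5 = 9 * 3 = 27, not 24  FAIL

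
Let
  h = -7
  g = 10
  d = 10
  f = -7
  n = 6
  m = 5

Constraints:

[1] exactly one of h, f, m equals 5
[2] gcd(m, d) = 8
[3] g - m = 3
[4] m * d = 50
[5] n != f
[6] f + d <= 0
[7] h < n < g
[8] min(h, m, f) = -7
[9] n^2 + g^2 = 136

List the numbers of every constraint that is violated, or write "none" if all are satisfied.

The assignment fails constraints 2, 3, 6.

[1] h=-7, f=-7, m=5; 1 of them equals 5  ✔
[2] gcd(5, 10) = 5, not 8  ✘
[3] g - m = 10 - 5 = 5, not 3  ✘
[4] m * d = 5 * 10 = 50  ✔
[5] n = 6, f = -7; distinct  ✔
[6] f + d = -7 + 10 = 3; 3 > 0, bound 0 not met  ✘
[7] values -7 < 6 < 10  ✔
[8] min(-7, 5, -7) = -7  ✔
[9] n^2 + g^2 = 6^2 + 10^2 = 36 + 100 = 136  ✔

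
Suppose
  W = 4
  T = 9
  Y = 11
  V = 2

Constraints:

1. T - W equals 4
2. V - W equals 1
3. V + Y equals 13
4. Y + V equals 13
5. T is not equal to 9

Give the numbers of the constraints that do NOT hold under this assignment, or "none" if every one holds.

1. T - W = 9 - 4 = 5, not 4  ✗
2. V - W = 2 - 4 = -2, not 1  ✗
3. V + Y = 2 + 11 = 13  ✓
4. Y + V = 11 + 2 = 13  ✓
5. T = 9, but 9 is required to differ  ✗

Violated: 1, 2, and 5.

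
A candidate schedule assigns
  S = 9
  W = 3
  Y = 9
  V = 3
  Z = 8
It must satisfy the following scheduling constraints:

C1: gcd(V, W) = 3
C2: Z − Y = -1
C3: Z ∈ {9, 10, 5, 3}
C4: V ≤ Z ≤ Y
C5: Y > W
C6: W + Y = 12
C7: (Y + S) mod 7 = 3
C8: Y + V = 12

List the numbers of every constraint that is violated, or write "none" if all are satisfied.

C1: gcd(3, 3) = 3  true
C2: Z − Y = 8 − 9 = -1  true
C3: Z = 8 is not in {9, 10, 5, 3}  false
C4: values 3 ≤ 8 ≤ 9  true
C5: Y = 9, W = 3; 9 > 3  true
C6: W + Y = 3 + 9 = 12  true
C7: Y + S = 18; 18 mod 7 = 4, not 3  false
C8: Y + V = 9 + 3 = 12  true

The assignment fails constraints 3, 7.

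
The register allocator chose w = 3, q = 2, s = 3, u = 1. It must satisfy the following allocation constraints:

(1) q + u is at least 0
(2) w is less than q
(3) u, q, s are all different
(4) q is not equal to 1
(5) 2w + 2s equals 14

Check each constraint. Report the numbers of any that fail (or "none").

Constraints 2 and 5 are violated.

(1) q + u = 2 + 1 = 3; 3 ≥ 0 — OK.
(2) w = 3, q = 2; 3 ≥ 2 (want <) — violated.
(3) values 1, 2, 3 are pairwise distinct — OK.
(4) q = 2, and 2 ≠ 1 — OK.
(5) 2w + 2s = 2(3) + 2(3) = 12, not 14 — violated.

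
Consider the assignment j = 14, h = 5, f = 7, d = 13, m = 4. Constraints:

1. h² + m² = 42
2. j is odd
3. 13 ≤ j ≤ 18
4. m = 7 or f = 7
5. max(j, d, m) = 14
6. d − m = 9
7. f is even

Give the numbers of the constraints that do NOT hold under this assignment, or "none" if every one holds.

1. h² + m² = 5² + 4² = 25 + 16 = 41, not 42 — violated.
2. j = 14 is even — violated.
3. j = 14 lies in [13, 18] — satisfied.
4. m = 4 ≠ 7, but f = 7 = 7 (second disjunct) — satisfied.
5. max(14, 13, 4) = 14 — satisfied.
6. d − m = 13 − 4 = 9 — satisfied.
7. f = 7 is odd — violated.

No — constraints 1, 2, 7 are not satisfied.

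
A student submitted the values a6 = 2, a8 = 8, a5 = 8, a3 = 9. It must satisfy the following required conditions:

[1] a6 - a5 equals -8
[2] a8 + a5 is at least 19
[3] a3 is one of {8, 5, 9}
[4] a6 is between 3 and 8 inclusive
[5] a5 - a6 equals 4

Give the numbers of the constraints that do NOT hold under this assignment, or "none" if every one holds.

No — constraints 1, 2, 4, and 5 are not satisfied.

[1] a6 - a5 = 2 - 8 = -6, not -8 — violated.
[2] a8 + a5 = 8 + 8 = 16; 16 < 19, bound 19 not met — violated.
[3] a3 = 9 is in {8, 5, 9} — satisfied.
[4] a6 = 2 is outside [3, 8] — violated.
[5] a5 - a6 = 8 - 2 = 6, not 4 — violated.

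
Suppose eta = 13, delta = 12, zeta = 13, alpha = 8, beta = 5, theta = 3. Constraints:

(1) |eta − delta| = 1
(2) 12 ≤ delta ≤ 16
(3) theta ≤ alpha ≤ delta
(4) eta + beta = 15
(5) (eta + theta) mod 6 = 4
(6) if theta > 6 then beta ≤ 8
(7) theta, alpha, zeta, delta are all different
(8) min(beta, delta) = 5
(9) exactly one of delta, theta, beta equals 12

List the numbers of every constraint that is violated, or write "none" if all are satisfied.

(1) |13 − 12| = 1  true
(2) delta = 12 lies in [12, 16]  true
(3) values 3 ≤ 8 ≤ 12  true
(4) eta + beta = 13 + 5 = 18, not 15  false
(5) eta + theta = 16; 16 mod 6 = 4  true
(6) theta = 3, not > 6; antecedent false, conditional vacuously true  true
(7) values 3, 8, 13, 12 are pairwise distinct  true
(8) min(5, 12) = 5  true
(9) delta=12, theta=3, beta=5; 1 of them equals 12  true

Constraint 4 is violated.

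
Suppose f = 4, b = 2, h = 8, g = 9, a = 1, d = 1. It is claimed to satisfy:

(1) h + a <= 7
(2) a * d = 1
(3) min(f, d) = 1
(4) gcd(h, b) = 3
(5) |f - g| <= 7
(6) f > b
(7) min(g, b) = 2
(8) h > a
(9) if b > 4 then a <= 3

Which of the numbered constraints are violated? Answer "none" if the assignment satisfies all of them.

(1) h + a = 8 + 1 = 9; 9 > 7, bound 7 not met — violated.
(2) a * d = 1 * 1 = 1 — satisfied.
(3) min(4, 1) = 1 — satisfied.
(4) gcd(8, 2) = 2, not 3 — violated.
(5) |4 - 9| = 5; 5 ≤ 7 — satisfied.
(6) f = 4, b = 2; 4 > 2 — satisfied.
(7) min(9, 2) = 2 — satisfied.
(8) h = 8, a = 1; 8 > 1 — satisfied.
(9) b = 2, not > 4; antecedent false, conditional vacuously true — satisfied.

Violated: 1, 4.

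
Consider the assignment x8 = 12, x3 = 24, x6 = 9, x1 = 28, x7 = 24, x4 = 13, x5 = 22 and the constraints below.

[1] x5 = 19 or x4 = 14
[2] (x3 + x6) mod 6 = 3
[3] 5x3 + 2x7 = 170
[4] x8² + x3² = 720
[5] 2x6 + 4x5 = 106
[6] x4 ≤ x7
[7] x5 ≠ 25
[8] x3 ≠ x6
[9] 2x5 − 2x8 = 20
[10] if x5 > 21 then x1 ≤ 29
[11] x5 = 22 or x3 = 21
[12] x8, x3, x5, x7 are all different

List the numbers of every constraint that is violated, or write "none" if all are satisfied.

No — constraints 1, 3, 12 are not satisfied.

[1] x5 = 22 ≠ 19 and x4 = 13 ≠ 14; both disjuncts false  ✗
[2] x3 + x6 = 33; 33 mod 6 = 3  ✓
[3] 5x3 + 2x7 = 5(24) + 2(24) = 168, not 170  ✗
[4] x8² + x3² = 12² + 24² = 144 + 576 = 720  ✓
[5] 2x6 + 4x5 = 2(9) + 4(22) = 106  ✓
[6] x4 = 13, x7 = 24; 13 ≤ 24  ✓
[7] x5 = 22, and 22 ≠ 25  ✓
[8] x3 = 24, x6 = 9; distinct  ✓
[9] 2x5 − 2x8 = 2(22) − 2(12) = 20  ✓
[10] x5 = 22 > 21, so we need x1 ≤ 29; x1 = 28 ≤ 29  ✓
[11] x5 = 22 = 22 (first disjunct)  ✓
[12] x3 = x7 = 24, not all different  ✗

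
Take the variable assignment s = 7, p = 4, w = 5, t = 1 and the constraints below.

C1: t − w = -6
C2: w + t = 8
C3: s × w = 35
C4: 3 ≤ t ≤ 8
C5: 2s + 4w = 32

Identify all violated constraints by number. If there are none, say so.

C1: t − w = 1 − 5 = -4, not -6 — violated.
C2: w + t = 5 + 1 = 6, not 8 — violated.
C3: s × w = 7 × 5 = 35 — OK.
C4: t = 1 is outside [3, 8] — violated.
C5: 2s + 4w = 2(7) + 4(5) = 34, not 32 — violated.

Violated: 1, 2, 4, and 5.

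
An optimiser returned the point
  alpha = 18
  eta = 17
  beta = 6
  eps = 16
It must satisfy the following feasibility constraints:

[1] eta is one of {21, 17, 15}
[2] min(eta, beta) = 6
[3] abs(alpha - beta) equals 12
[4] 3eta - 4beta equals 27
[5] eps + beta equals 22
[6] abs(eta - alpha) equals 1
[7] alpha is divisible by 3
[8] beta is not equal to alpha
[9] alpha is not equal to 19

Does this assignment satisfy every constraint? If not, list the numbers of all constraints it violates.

Yes — all constraints hold.

[1] eta = 17 is in {21, 17, 15} — holds.
[2] min(17, 6) = 6 — holds.
[3] abs(18 - 6) = 12 — holds.
[4] 3eta - 4beta = 3(17) - 4(6) = 27 — holds.
[5] eps + beta = 16 + 6 = 22 — holds.
[6] abs(17 - 18) = 1 — holds.
[7] 18 / 3 = 6, so 3 divides 18 — holds.
[8] beta = 6, alpha = 18; distinct — holds.
[9] alpha = 18, and 18 ≠ 19 — holds.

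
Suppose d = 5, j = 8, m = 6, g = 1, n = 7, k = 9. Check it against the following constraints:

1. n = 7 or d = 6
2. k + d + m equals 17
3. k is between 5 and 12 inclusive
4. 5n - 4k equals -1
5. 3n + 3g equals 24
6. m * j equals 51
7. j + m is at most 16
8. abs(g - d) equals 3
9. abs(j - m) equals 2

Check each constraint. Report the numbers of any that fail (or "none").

Violated: 2, 6, and 8.

1. n = 7 = 7 (first disjunct) — holds.
2. k + d + m = 9 + 5 + 6 = 20, not 17 — does not hold.
3. k = 9 lies in [5, 12] — holds.
4. 5n - 4k = 5(7) - 4(9) = -1 — holds.
5. 3n + 3g = 3(7) + 3(1) = 24 — holds.
6. m * j = 6 * 8 = 48, not 51 — does not hold.
7. j + m = 8 + 6 = 14; 14 ≤ 16 — holds.
8. abs(1 - 5) = 4, not 3 — does not hold.
9. abs(8 - 6) = 2 — holds.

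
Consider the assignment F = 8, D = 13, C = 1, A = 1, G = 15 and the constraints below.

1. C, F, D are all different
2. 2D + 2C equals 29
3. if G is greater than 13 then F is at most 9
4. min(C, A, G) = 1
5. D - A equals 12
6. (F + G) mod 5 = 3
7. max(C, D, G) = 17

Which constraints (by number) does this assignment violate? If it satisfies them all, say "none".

1. values 1, 8, 13 are pairwise distinct  OK
2. 2D + 2C = 2(13) + 2(1) = 28, not 29  FAIL
3. G = 15 > 13, so we need F ≤ 9; F = 8 ≤ 9  OK
4. min(1, 1, 15) = 1  OK
5. D - A = 13 - 1 = 12  OK
6. F + G = 23; 23 mod 5 = 3  OK
7. max(1, 13, 15) = 15, not 17  FAIL

Constraints 2 and 7 do not hold.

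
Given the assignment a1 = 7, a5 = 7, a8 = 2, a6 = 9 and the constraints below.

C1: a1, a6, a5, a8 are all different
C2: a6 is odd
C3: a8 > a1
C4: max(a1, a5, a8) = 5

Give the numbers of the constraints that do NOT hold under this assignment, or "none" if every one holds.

C1: a1 = a5 = 7, not all different  no
C2: a6 = 9 is odd  yes
C3: a8 = 2, a1 = 7; 2 ≤ 7 (want >)  no
C4: max(7, 7, 2) = 7, not 5  no

Violated: 1, 3, 4.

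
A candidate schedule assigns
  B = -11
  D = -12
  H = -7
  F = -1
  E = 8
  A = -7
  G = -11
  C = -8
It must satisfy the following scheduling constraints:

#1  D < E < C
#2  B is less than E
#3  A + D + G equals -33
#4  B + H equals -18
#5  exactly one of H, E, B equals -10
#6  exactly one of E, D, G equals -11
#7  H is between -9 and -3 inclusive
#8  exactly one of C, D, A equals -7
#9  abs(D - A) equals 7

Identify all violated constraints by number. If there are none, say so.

#1 values -12, 8, -8; E = 8 is not < C = -8  ✗
#2 B = -11, E = 8; -11 < 8  ✓
#3 A + D + G = -7 + (-12) + (-11) = -30, not -33  ✗
#4 B + H = -11 + (-7) = -18  ✓
#5 H=-7, E=8, B=-11; 0 of them equal -10, not exactly one  ✗
#6 E=8, D=-12, G=-11; 1 of them equals -11  ✓
#7 H = -7 lies in [-9, -3]  ✓
#8 C=-8, D=-12, A=-7; 1 of them equals -7  ✓
#9 abs(-12 - (-7)) = 5, not 7  ✗

Violated: 1, 3, 5, and 9.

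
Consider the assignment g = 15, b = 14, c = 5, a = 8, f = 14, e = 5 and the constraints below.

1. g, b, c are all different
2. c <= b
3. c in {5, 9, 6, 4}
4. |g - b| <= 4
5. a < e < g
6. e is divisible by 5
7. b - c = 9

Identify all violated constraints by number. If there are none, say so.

Constraint 5 does not hold.

1. values 15, 14, 5 are pairwise distinct — satisfied.
2. c = 5, b = 14; 5 ≤ 14 — satisfied.
3. c = 5 is in {5, 9, 6, 4} — satisfied.
4. |15 - 14| = 1; 1 ≤ 4 — satisfied.
5. values 8, 5, 15; a = 8 is not < e = 5 — violated.
6. 5 / 5 = 1, so 5 divides 5 — satisfied.
7. b - c = 14 - 5 = 9 — satisfied.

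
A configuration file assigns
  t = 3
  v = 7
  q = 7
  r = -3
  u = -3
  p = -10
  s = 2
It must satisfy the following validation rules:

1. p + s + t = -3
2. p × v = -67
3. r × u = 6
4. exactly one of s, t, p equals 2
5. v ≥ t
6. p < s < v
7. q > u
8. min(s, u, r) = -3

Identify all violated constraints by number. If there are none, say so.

1. p + s + t = -10 + 2 + 3 = -5, not -3 — fails.
2. p × v = -10 × 7 = -70, not -67 — fails.
3. r × u = -3 × (-3) = 9, not 6 — fails.
4. s=2, t=3, p=-10; 1 of them equals 2 — holds.
5. v = 7, t = 3; 7 ≥ 3 — holds.
6. values -10 < 2 < 7 — holds.
7. q = 7, u = -3; 7 > -3 — holds.
8. min(2, -3, -3) = -3 — holds.

No — constraints 1, 2, 3 are not satisfied.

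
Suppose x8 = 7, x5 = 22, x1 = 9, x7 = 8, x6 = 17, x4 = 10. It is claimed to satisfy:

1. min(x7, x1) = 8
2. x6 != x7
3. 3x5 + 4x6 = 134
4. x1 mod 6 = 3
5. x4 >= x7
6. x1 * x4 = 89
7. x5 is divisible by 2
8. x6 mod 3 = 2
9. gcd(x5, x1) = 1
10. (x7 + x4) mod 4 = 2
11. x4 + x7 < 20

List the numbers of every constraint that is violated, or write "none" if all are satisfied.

Violated: 6.

1. min(8, 9) = 8 — holds.
2. x6 = 17, x7 = 8; distinct — holds.
3. 3x5 + 4x6 = 3(22) + 4(17) = 134 — holds.
4. 9 mod 6 = 3 — holds.
5. x4 = 10, x7 = 8; 10 ≥ 8 — holds.
6. x1 * x4 = 9 * 10 = 90, not 89 — fails.
7. 22 / 2 = 11, so 2 divides 22 — holds.
8. 17 mod 3 = 2 — holds.
9. gcd(22, 9) = 1 — holds.
10. x7 + x4 = 18; 18 mod 4 = 2 — holds.
11. x4 + x7 = 10 + 8 = 18; 18 < 20 — holds.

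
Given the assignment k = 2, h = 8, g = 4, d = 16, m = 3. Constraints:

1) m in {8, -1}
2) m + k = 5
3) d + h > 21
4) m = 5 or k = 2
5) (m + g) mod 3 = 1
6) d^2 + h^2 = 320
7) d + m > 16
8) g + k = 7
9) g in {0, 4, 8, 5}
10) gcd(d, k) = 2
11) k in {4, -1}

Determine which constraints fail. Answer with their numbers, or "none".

1) m = 3 is not in {8, -1}  ✗
2) m + k = 3 + 2 = 5  ✓
3) d + h = 16 + 8 = 24; 24 > 21  ✓
4) m = 3 ≠ 5, but k = 2 = 2 (second disjunct)  ✓
5) m + g = 7; 7 mod 3 = 1  ✓
6) d^2 + h^2 = 16^2 + 8^2 = 256 + 64 = 320  ✓
7) d + m = 16 + 3 = 19; 19 > 16  ✓
8) g + k = 4 + 2 = 6, not 7  ✗
9) g = 4 is in {0, 4, 8, 5}  ✓
10) gcd(16, 2) = 2  ✓
11) k = 2 is not in {4, -1}  ✗

Constraints 1, 8, and 11 do not hold.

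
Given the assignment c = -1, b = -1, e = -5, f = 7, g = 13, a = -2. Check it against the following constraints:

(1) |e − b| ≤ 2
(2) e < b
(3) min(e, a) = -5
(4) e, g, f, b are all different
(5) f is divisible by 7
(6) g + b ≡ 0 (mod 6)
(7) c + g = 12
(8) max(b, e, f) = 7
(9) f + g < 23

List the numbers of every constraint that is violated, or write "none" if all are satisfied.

No — constraint 1 is not satisfied.

(1) |-5 − (-1)| = 4; 4 > 2, exceeds bound 2 — does not hold.
(2) e = -5, b = -1; -5 < -1 — holds.
(3) min(-5, -2) = -5 — holds.
(4) values -5, 13, 7, -1 are pairwise distinct — holds.
(5) 7 / 7 = 1, so 7 divides 7 — holds.
(6) g + b = 12; 12 mod 6 = 0 — holds.
(7) c + g = -1 + 13 = 12 — holds.
(8) max(-1, -5, 7) = 7 — holds.
(9) f + g = 7 + 13 = 20; 20 < 23 — holds.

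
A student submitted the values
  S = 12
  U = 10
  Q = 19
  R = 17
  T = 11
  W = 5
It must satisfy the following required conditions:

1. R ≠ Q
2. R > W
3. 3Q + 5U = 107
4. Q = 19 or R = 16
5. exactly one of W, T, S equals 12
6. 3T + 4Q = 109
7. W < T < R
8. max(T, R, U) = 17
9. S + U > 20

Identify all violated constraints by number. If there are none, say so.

The assignment satisfies every constraint.

1. R = 17, Q = 19; distinct  holds
2. R = 17, W = 5; 17 > 5  holds
3. 3Q + 5U = 3(19) + 5(10) = 107  holds
4. Q = 19 = 19 (first disjunct)  holds
5. W=5, T=11, S=12; 1 of them equals 12  holds
6. 3T + 4Q = 3(11) + 4(19) = 109  holds
7. values 5 < 11 < 17  holds
8. max(11, 17, 10) = 17  holds
9. S + U = 12 + 10 = 22; 22 > 20  holds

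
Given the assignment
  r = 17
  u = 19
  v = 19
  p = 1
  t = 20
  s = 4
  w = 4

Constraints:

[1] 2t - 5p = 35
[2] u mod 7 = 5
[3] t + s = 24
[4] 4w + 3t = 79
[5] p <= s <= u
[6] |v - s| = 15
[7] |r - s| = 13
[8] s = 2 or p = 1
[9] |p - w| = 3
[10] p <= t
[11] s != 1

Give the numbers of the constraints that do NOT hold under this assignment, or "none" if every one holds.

[1] 2t - 5p = 2(20) - 5(1) = 35 — OK.
[2] 19 mod 7 = 5 — OK.
[3] t + s = 20 + 4 = 24 — OK.
[4] 4w + 3t = 4(4) + 3(20) = 76, not 79 — violated.
[5] values 1 <= 4 <= 19 — OK.
[6] |19 - 4| = 15 — OK.
[7] |17 - 4| = 13 — OK.
[8] s = 4 ≠ 2, but p = 1 = 1 (second disjunct) — OK.
[9] |1 - 4| = 3 — OK.
[10] p = 1, t = 20; 1 ≤ 20 — OK.
[11] s = 4, and 4 ≠ 1 — OK.

Violated: 4.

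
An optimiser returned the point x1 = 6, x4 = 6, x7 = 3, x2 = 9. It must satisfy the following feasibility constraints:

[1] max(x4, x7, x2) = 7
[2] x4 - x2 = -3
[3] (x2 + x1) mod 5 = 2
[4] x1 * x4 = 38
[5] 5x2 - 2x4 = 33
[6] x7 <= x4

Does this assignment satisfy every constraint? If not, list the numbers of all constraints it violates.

Constraints 1, 3, and 4 do not hold.

[1] max(6, 3, 9) = 9, not 7 — violated.
[2] x4 - x2 = 6 - 9 = -3 — OK.
[3] x2 + x1 = 15; 15 mod 5 = 0, not 2 — violated.
[4] x1 * x4 = 6 * 6 = 36, not 38 — violated.
[5] 5x2 - 2x4 = 5(9) - 2(6) = 33 — OK.
[6] x7 = 3, x4 = 6; 3 ≤ 6 — OK.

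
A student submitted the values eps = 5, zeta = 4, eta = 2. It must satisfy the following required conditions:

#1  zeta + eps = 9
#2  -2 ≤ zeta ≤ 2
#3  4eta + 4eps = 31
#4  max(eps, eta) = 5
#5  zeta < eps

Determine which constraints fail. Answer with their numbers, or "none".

Constraints 2 and 3 do not hold.

#1 zeta + eps = 4 + 5 = 9 — OK.
#2 zeta = 4 is outside [-2, 2] — violated.
#3 4eta + 4eps = 4(2) + 4(5) = 28, not 31 — violated.
#4 max(5, 2) = 5 — OK.
#5 zeta = 4, eps = 5; 4 < 5 — OK.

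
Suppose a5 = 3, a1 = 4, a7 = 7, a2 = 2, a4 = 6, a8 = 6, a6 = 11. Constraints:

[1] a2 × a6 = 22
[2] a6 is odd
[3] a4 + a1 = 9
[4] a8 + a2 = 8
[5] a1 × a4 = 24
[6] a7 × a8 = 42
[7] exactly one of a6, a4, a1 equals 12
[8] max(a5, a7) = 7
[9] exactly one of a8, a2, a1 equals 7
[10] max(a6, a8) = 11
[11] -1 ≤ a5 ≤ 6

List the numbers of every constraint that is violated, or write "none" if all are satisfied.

Violated: 3, 7, 9.

[1] a2 × a6 = 2 × 11 = 22  ✔
[2] a6 = 11 is odd  ✔
[3] a4 + a1 = 6 + 4 = 10, not 9  ✘
[4] a8 + a2 = 6 + 2 = 8  ✔
[5] a1 × a4 = 4 × 6 = 24  ✔
[6] a7 × a8 = 7 × 6 = 42  ✔
[7] a6=11, a4=6, a1=4; 0 of them equal 12, not exactly one  ✘
[8] max(3, 7) = 7  ✔
[9] a8=6, a2=2, a1=4; 0 of them equal 7, not exactly one  ✘
[10] max(11, 6) = 11  ✔
[11] a5 = 3 lies in [-1, 6]  ✔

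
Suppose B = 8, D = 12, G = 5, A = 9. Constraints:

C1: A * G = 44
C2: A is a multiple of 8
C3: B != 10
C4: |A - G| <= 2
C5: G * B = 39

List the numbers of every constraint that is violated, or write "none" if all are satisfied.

C1: A * G = 9 * 5 = 45, not 44 — does not hold.
C2: 9 = 8*1 + 1, so 8 does not divide 9 — does not hold.
C3: B = 8, and 8 ≠ 10 — holds.
C4: |9 - 5| = 4; 4 > 2, exceeds bound 2 — does not hold.
C5: G * B = 5 * 8 = 40, not 39 — does not hold.

The assignment fails constraints 1, 2, 4, 5.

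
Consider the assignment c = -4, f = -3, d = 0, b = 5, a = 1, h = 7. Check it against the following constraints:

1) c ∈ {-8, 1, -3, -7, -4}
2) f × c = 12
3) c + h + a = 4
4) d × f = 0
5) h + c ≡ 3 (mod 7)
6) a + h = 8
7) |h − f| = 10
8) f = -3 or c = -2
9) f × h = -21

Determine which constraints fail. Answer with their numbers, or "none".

None — every constraint holds.

1) c = -4 is in {-8, 1, -3, -7, -4} — OK.
2) f × c = -3 × (-4) = 12 — OK.
3) c + h + a = -4 + 7 + 1 = 4 — OK.
4) d × f = 0 × (-3) = 0 — OK.
5) h + c = 3; 3 mod 7 = 3 — OK.
6) a + h = 1 + 7 = 8 — OK.
7) |7 − (-3)| = 10 — OK.
8) f = -3 = -3 (first disjunct) — OK.
9) f × h = -3 × 7 = -21 — OK.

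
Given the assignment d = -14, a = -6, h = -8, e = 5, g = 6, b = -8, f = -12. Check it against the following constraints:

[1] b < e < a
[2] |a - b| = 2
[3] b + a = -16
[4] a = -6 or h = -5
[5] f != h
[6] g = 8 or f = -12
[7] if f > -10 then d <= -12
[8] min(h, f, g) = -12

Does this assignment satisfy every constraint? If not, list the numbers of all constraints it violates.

No — constraints 1 and 3 are not satisfied.

[1] values -8, 5, -6; e = 5 is not < a = -6  fails
[2] |-6 - (-8)| = 2  holds
[3] b + a = -8 + (-6) = -14, not -16  fails
[4] a = -6 = -6 (first disjunct)  holds
[5] f = -12, h = -8; distinct  holds
[6] g = 6 ≠ 8, but f = -12 = -12 (second disjunct)  holds
[7] f = -12, not > -10; antecedent false, conditional vacuously true  holds
[8] min(-8, -12, 6) = -12  holds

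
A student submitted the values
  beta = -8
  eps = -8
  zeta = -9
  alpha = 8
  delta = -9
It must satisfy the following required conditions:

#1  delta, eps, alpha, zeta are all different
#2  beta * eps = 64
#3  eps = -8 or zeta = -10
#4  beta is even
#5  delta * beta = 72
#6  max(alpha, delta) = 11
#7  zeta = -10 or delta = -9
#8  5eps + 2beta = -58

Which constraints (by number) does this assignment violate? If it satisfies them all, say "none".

Constraints 1, 6, and 8 do not hold.

#1 delta = zeta = -9, not all different — violated.
#2 beta * eps = -8 * (-8) = 64 — OK.
#3 eps = -8 = -8 (first disjunct) — OK.
#4 beta = -8 is even — OK.
#5 delta * beta = -9 * (-8) = 72 — OK.
#6 max(8, -9) = 8, not 11 — violated.
#7 zeta = -9 ≠ -10, but delta = -9 = -9 (second disjunct) — OK.
#8 5eps + 2beta = 5(-8) + 2(-8) = -56, not -58 — violated.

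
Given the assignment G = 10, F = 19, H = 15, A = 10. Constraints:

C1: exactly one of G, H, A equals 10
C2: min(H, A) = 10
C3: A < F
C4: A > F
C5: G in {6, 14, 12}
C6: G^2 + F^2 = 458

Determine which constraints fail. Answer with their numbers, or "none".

C1: G=10, H=15, A=10; 2 of them equal 10, not exactly one  ✘
C2: min(15, 10) = 10  ✔
C3: A = 10, F = 19; 10 < 19  ✔
C4: A = 10, F = 19; 10 ≤ 19 (want >)  ✘
C5: G = 10 is not in {6, 14, 12}  ✘
C6: G^2 + F^2 = 10^2 + 19^2 = 100 + 361 = 461, not 458  ✘

Constraints 1, 4, 5, and 6 do not hold.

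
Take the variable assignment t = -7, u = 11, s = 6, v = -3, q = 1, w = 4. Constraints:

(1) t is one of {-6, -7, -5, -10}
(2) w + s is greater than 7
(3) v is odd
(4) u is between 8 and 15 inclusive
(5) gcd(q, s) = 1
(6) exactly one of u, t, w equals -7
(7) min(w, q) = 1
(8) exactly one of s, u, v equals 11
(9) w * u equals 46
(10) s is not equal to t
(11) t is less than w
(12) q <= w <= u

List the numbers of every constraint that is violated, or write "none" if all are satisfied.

Violated: 9.

(1) t = -7 is in {-6, -7, -5, -10}  ✓
(2) w + s = 4 + 6 = 10; 10 > 7  ✓
(3) v = -3 is odd  ✓
(4) u = 11 lies in [8, 15]  ✓
(5) gcd(1, 6) = 1  ✓
(6) u=11, t=-7, w=4; 1 of them equals -7  ✓
(7) min(4, 1) = 1  ✓
(8) s=6, u=11, v=-3; 1 of them equals 11  ✓
(9) w * u = 4 * 11 = 44, not 46  ✗
(10) s = 6, t = -7; distinct  ✓
(11) t = -7, w = 4; -7 < 4  ✓
(12) values 1 <= 4 <= 11  ✓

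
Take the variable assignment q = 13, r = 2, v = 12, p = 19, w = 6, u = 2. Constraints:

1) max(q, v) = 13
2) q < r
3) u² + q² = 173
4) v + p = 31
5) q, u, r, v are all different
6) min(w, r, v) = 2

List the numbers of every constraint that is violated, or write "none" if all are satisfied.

Violated: 2 and 5.

1) max(13, 12) = 13 — satisfied.
2) q = 13, r = 2; 13 ≥ 2 (want <) — violated.
3) u² + q² = 2² + 13² = 4 + 169 = 173 — satisfied.
4) v + p = 12 + 19 = 31 — satisfied.
5) u = r = 2, not all different — violated.
6) min(6, 2, 12) = 2 — satisfied.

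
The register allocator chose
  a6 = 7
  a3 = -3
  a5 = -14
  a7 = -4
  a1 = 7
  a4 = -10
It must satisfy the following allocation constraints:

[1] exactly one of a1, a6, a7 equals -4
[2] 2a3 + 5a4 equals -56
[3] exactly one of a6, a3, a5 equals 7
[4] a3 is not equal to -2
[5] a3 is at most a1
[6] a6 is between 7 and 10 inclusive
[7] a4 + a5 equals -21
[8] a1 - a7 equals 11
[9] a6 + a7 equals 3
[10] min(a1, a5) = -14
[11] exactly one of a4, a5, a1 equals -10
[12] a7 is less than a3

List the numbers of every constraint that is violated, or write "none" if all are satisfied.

Violated: 7.

[1] a1=7, a6=7, a7=-4; 1 of them equals -4  holds
[2] 2a3 + 5a4 = 2(-3) + 5(-10) = -56  holds
[3] a6=7, a3=-3, a5=-14; 1 of them equals 7  holds
[4] a3 = -3, and -3 ≠ -2  holds
[5] a3 = -3, a1 = 7; -3 ≤ 7  holds
[6] a6 = 7 lies in [7, 10]  holds
[7] a4 + a5 = -10 + (-14) = -24, not -21  fails
[8] a1 - a7 = 7 - (-4) = 11  holds
[9] a6 + a7 = 7 + (-4) = 3  holds
[10] min(7, -14) = -14  holds
[11] a4=-10, a5=-14, a1=7; 1 of them equals -10  holds
[12] a7 = -4, a3 = -3; -4 < -3  holds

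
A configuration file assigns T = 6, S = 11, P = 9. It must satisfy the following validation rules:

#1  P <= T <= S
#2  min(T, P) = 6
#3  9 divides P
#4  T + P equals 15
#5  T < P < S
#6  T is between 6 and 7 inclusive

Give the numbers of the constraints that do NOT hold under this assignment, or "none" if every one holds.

Constraint 1 is violated.

#1 values 9, 6, 11; P = 9 is not <= T = 6  FAIL
#2 min(6, 9) = 6  OK
#3 9 / 9 = 1, so 9 divides 9  OK
#4 T + P = 6 + 9 = 15  OK
#5 values 6 < 9 < 11  OK
#6 T = 6 lies in [6, 7]  OK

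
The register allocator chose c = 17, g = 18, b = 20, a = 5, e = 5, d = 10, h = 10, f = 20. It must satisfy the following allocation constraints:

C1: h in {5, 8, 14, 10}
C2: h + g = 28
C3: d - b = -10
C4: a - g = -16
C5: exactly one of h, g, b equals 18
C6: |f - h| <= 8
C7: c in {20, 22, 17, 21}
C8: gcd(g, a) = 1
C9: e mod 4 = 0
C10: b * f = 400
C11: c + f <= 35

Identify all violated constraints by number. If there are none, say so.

Violated: 4, 6, 9, and 11.

C1: h = 10 is in {5, 8, 14, 10} — holds.
C2: h + g = 10 + 18 = 28 — holds.
C3: d - b = 10 - 20 = -10 — holds.
C4: a - g = 5 - 18 = -13, not -16 — fails.
C5: h=10, g=18, b=20; 1 of them equals 18 — holds.
C6: |20 - 10| = 10; 10 > 8, exceeds bound 8 — fails.
C7: c = 17 is in {20, 22, 17, 21} — holds.
C8: gcd(18, 5) = 1 — holds.
C9: 5 mod 4 = 1, not 0 — fails.
C10: b * f = 20 * 20 = 400 — holds.
C11: c + f = 17 + 20 = 37; 37 > 35, bound 35 not met — fails.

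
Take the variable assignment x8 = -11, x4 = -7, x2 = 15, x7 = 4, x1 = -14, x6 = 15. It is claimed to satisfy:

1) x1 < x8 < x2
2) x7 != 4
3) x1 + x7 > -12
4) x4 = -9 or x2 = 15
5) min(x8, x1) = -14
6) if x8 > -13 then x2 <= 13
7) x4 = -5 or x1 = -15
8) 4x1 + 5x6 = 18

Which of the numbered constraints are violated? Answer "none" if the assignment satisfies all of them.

The assignment fails constraints 2, 6, 7, and 8.

1) values -14 < -11 < 15 — holds.
2) x7 = 4, but 4 is required to differ — fails.
3) x1 + x7 = -14 + 4 = -10; -10 > -12 — holds.
4) x4 = -7 ≠ -9, but x2 = 15 = 15 (second disjunct) — holds.
5) min(-11, -14) = -14 — holds.
6) x8 = -11 > -13, so we need x2 ≤ 13; but x2 = 15 > 13 — fails.
7) x4 = -7 ≠ -5 and x1 = -14 ≠ -15; both disjuncts false — fails.
8) 4x1 + 5x6 = 4(-14) + 5(15) = 19, not 18 — fails.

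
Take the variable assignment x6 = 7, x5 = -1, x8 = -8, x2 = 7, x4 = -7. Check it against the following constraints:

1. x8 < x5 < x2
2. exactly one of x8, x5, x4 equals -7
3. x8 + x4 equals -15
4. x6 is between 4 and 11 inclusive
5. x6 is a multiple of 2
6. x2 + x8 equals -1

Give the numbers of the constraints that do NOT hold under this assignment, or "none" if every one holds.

No — constraint 5 is not satisfied.

1. values -8 < -1 < 7  holds
2. x8=-8, x5=-1, x4=-7; 1 of them equals -7  holds
3. x8 + x4 = -8 + (-7) = -15  holds
4. x6 = 7 lies in [4, 11]  holds
5. 7 = 2*3 + 1, so 2 does not divide 7  fails
6. x2 + x8 = 7 + (-8) = -1  holds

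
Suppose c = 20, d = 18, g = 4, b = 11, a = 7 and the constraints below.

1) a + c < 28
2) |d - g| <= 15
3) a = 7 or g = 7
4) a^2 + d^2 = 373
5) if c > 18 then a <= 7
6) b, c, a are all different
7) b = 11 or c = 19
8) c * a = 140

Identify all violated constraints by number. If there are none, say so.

No violations.

1) a + c = 7 + 20 = 27; 27 < 28  holds
2) |18 - 4| = 14; 14 ≤ 15  holds
3) a = 7 = 7 (first disjunct)  holds
4) a^2 + d^2 = 7^2 + 18^2 = 49 + 324 = 373  holds
5) c = 20 > 18, so we need a ≤ 7; a = 7 ≤ 7  holds
6) values 11, 20, 7 are pairwise distinct  holds
7) b = 11 = 11 (first disjunct)  holds
8) c * a = 20 * 7 = 140  holds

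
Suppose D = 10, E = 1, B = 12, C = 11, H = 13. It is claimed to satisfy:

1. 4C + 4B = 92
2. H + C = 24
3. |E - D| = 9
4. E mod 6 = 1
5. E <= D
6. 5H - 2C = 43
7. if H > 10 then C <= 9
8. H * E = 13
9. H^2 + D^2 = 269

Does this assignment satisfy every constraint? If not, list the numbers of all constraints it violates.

No — constraint 7 is not satisfied.

1. 4C + 4B = 4(11) + 4(12) = 92  true
2. H + C = 13 + 11 = 24  true
3. |1 - 10| = 9  true
4. 1 mod 6 = 1  true
5. E = 1, D = 10; 1 ≤ 10  true
6. 5H - 2C = 5(13) - 2(11) = 43  true
7. H = 13 > 10, so we need C ≤ 9; but C = 11 > 9  false
8. H * E = 13 * 1 = 13  true
9. H^2 + D^2 = 13^2 + 10^2 = 169 + 100 = 269  true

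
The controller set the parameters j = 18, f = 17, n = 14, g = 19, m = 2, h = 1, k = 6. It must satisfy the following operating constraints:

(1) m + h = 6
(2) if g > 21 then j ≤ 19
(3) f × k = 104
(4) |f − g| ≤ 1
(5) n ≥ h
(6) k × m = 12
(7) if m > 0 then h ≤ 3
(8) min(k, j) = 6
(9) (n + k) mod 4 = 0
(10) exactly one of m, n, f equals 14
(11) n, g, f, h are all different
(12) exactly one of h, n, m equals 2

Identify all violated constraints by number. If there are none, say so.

The assignment fails constraints 1, 3, 4.

(1) m + h = 2 + 1 = 3, not 6 — violated.
(2) g = 19, not > 21; antecedent false, conditional vacuously true — OK.
(3) f × k = 17 × 6 = 102, not 104 — violated.
(4) |17 − 19| = 2; 2 > 1, exceeds bound 1 — violated.
(5) n = 14, h = 1; 14 ≥ 1 — OK.
(6) k × m = 6 × 2 = 12 — OK.
(7) m = 2 > 0, so we need h ≤ 3; h = 1 ≤ 3 — OK.
(8) min(6, 18) = 6 — OK.
(9) n + k = 20; 20 mod 4 = 0 — OK.
(10) m=2, n=14, f=17; 1 of them equals 14 — OK.
(11) values 14, 19, 17, 1 are pairwise distinct — OK.
(12) h=1, n=14, m=2; 1 of them equals 2 — OK.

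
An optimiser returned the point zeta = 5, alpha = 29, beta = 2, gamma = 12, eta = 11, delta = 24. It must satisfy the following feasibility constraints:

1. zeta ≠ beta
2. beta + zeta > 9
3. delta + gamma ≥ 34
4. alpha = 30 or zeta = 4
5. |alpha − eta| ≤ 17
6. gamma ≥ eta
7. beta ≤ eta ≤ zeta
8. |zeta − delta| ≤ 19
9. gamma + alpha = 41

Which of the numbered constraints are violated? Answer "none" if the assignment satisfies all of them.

1. zeta = 5, beta = 2; distinct — holds.
2. beta + zeta = 2 + 5 = 7; 7 ≤ 9, bound 9 not met — does not hold.
3. delta + gamma = 24 + 12 = 36; 36 ≥ 34 — holds.
4. alpha = 29 ≠ 30 and zeta = 5 ≠ 4; both disjuncts false — does not hold.
5. |29 − 11| = 18; 18 > 17, exceeds bound 17 — does not hold.
6. gamma = 12, eta = 11; 12 ≥ 11 — holds.
7. values 2, 11, 5; eta = 11 is not ≤ zeta = 5 — does not hold.
8. |5 − 24| = 19; 19 ≤ 19 — holds.
9. gamma + alpha = 12 + 29 = 41 — holds.

Constraints 2, 4, 5, 7 do not hold.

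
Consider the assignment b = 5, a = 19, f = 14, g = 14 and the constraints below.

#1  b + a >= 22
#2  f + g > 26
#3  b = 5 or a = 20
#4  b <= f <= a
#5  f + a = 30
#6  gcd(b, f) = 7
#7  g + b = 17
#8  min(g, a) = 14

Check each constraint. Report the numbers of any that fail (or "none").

Violated: 5, 6, 7.

#1 b + a = 5 + 19 = 24; 24 ≥ 22  true
#2 f + g = 14 + 14 = 28; 28 > 26  true
#3 b = 5 = 5 (first disjunct)  true
#4 values 5 <= 14 <= 19  true
#5 f + a = 14 + 19 = 33, not 30  false
#6 gcd(5, 14) = 1, not 7  false
#7 g + b = 14 + 5 = 19, not 17  false
#8 min(14, 19) = 14  true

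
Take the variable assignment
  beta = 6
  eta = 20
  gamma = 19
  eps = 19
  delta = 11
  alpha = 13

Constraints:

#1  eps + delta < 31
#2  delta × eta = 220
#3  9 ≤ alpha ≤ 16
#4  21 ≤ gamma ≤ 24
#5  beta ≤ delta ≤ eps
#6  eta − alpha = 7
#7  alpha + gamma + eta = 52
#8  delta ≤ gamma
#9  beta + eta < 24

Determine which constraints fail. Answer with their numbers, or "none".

The assignment fails constraints 4, 9.

#1 eps + delta = 19 + 11 = 30; 30 < 31  OK
#2 delta × eta = 11 × 20 = 220  OK
#3 alpha = 13 lies in [9, 16]  OK
#4 gamma = 19 is outside [21, 24]  FAIL
#5 values 6 ≤ 11 ≤ 19  OK
#6 eta − alpha = 20 − 13 = 7  OK
#7 alpha + gamma + eta = 13 + 19 + 20 = 52  OK
#8 delta = 11, gamma = 19; 11 ≤ 19  OK
#9 beta + eta = 6 + 20 = 26; 26 ≥ 24, bound 24 not met  FAIL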